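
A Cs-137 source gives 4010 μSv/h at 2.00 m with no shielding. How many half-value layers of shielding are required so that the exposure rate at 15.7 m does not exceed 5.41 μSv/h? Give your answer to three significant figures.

At 15.7 m, distance alone gives 4010 × (2.00/15.7)² = 4010 × 0.01623 = 65.08 μSv/h.
Further attenuation needed: 65.08/5.41 = 12.03.
n = log₂(12.03) = 3.589 half-value layers.

3.59 half-value layers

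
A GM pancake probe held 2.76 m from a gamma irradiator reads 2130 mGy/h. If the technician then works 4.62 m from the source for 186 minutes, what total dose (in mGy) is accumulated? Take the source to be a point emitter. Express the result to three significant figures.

Using I₁d₁² = I₂d₂², rate at 4.62 m:
2130 × (2.76/4.62)² = 2130 × 0.3569 = 760.2 mGy/h.
Dose = rate × time = 760.2 mGy/h × 3.100 h = 2357 mGy.

2360 mGy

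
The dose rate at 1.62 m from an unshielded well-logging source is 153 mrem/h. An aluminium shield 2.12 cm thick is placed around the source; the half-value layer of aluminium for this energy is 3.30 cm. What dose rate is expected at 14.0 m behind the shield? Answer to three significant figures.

1.31 mrem/h

Distance alone: 153 × (1.62/14.0)² = 153 × 0.01339 = 2.049 mrem/h.
Shield: 2.12/3.30 = 0.6424 half-value layers → attenuation 2^(−0.6424) = 0.6406.
Combined: 2.049 × 0.6406 = 1.313 mrem/h.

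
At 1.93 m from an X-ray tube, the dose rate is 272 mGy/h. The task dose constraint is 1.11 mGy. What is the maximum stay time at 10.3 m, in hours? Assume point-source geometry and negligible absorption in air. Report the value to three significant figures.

0.116 h

Applying the 1/r² law, rate at 10.3 m:
(1.93/10.3)² = 0.03511, so 272 × 0.03511 = 9.550 mGy/h.
Stay time = 1.11 mGy ÷ 9.550 mGy/h = 0.1162 h.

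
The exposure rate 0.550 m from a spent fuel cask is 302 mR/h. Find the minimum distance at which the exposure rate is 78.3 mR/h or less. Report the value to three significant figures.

1.08 m

Intensity scales as (d₁/d₂)², so d₂ = d₁·√(I₁/I₂).
I₁/I₂ = 302/78.3 = 3.857, so d₂ = 0.550 × √3.857 = 1.080 m.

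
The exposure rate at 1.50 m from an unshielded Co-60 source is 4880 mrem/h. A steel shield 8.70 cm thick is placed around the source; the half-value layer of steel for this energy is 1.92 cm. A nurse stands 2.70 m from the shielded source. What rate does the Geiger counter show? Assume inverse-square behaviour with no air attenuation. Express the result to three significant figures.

Distance alone: (1.50/2.70)² = 0.3086, so 4880 × 0.3086 = 1506 mrem/h.
Shield: 8.70/1.92 = 4.531 half-value layers → attenuation 2^(−4.531) = 0.04325.
Combined: 1506 × 0.04325 = 65.13 mrem/h.

65.1 mrem/h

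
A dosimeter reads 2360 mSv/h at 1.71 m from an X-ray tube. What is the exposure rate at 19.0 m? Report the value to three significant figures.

19.1 mSv/h

Using I₁d₁² = I₂d₂², the rate at 19.0 m is
2360 × (1.71/19.0)² = 2360 × 0.008100 = 19.12 mSv/h.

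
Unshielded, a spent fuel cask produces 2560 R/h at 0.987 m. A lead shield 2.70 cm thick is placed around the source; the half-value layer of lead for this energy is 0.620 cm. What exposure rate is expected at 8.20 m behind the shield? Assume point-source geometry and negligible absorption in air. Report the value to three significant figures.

Distance alone: (0.987/8.20)² = 0.01449, so 2560 × 0.01449 = 37.09 R/h.
Shield: 2.70/0.620 = 4.355 half-value layers → attenuation 2^(−4.355) = 0.04887.
Combined: 37.09 × 0.04887 = 1.813 R/h.

1.81 R/h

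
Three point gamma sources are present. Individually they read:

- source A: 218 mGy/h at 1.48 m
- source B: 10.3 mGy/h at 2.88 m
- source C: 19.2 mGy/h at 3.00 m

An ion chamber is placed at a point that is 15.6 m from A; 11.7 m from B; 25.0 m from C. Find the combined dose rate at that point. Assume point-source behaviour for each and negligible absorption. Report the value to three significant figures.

By superposition, sum each source's inverse-square contribution:
A: 218 × (1.48/15.6)² = 1.962 mGy/h
B: 10.3 × (2.88/11.7)² = 0.6241 mGy/h
C: 19.2 × (3.00/25.0)² = 0.2765 mGy/h
Total = 1.962 + 0.6241 + 0.2765 = 2.863 mGy/h.

2.86 mGy/h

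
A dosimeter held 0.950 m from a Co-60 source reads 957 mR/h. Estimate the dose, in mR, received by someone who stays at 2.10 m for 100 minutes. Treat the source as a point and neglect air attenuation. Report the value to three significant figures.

326 mR

By the inverse-square law, rate at 2.10 m:
(0.950/2.10)² = 0.2046, so 957 × 0.2046 = 195.8 mR/h.
Dose = rate × time = 195.8 mR/h × 1.667 h = 326.4 mR.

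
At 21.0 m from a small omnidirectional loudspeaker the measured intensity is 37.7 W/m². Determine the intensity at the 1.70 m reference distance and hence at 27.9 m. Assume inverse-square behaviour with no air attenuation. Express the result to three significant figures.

Using I₁d₁² = I₂d₂²,
At 1.70 m: 37.7 × (21.0/1.70)² = 37.7 × 152.6 = 5753 W/m²
At 27.9 m: 5753 × (1.70/27.9)² = 5753 × 0.003713 = 21.36 W/m².

5750 W/m²; 21.4 W/m²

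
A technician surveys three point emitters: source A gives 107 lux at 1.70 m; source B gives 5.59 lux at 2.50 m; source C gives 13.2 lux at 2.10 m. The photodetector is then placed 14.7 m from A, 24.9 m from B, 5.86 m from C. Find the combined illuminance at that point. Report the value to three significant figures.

3.18 lux

Each source contributes Iᵢ·(dᵢ/rᵢ)²; contributions add.
A: 107 × (1.70/14.7)² = 1.431 lux
B: 5.59 × (2.50/24.9)² = 0.05635 lux
C: 13.2 × (2.10/5.86)² = 1.695 lux
Total = 1.431 + 0.05635 + 1.695 = 3.182 lux.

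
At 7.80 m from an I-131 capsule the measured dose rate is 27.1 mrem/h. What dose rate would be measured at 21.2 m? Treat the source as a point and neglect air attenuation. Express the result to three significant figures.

3.67 mrem/h

Using I₁d₁² = I₂d₂², scaling from 7.80 m to 21.2 m:
(7.80/21.2)² = 0.1354, so 27.1 × 0.1354 = 3.669 mrem/h.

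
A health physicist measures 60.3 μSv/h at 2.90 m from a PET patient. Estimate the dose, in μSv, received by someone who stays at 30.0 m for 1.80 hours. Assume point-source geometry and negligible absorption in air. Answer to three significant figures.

1.01 μSv

By the inverse-square law, rate at 30.0 m:
60.3 × (2.90/30.0)² = 60.3 × 0.009344 = 0.5634 μSv/h.
Dose = rate × time = 0.5634 μSv/h × 1.800 h = 1.014 μSv.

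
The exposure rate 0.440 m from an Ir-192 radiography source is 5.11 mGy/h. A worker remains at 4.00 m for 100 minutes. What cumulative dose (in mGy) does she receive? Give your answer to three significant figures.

Using I₁d₁² = I₂d₂², rate at 4.00 m:
5.11 × (0.440/4.00)² = 5.11 × 0.01210 = 0.06183 mGy/h.
Dose = rate × time = 0.06183 mGy/h × 1.667 h = 0.1031 mGy.

0.103 mGy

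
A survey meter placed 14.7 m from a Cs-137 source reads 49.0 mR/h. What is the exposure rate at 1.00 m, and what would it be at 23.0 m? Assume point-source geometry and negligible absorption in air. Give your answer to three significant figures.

Since intensity falls as 1/r²,
At 1.00 m: (14.7/1.00)² = 216.1, so 49.0 × 216.1 = 10590 mR/h
At 23.0 m: (1.00/23.0)² = 0.001890, so 10590 × 0.001890 = 20.02 mR/h.

10600 mR/h; 20.0 mR/h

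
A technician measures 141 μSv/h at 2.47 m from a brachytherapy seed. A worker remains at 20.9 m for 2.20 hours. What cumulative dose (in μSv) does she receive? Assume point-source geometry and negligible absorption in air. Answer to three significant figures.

Using I₁d₁² = I₂d₂², rate at 20.9 m:
141 × (2.47/20.9)² = 141 × 0.01397 = 1.970 μSv/h.
Dose = rate × time = 1.970 μSv/h × 2.200 h = 4.334 μSv.

4.33 μSv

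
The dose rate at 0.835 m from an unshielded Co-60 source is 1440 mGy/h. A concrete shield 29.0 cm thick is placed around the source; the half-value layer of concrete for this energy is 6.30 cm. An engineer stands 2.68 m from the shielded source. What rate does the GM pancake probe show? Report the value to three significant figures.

5.75 mGy/h

Distance alone: 1440 × (0.835/2.68)² = 1440 × 0.09707 = 139.8 mGy/h.
Shield: 29.0/6.30 = 4.603 half-value layers → attenuation 2^(−4.603) = 0.04115.
Combined: 139.8 × 0.04115 = 5.753 mGy/h.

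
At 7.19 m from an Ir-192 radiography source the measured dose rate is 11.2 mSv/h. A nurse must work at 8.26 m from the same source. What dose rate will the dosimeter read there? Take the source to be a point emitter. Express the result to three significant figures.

8.49 mSv/h

Intensity scales as (d₁/d₂)², so scaling from 7.19 m to 8.26 m:
(7.19/8.26)² = 0.7577, so 11.2 × 0.7577 = 8.486 mSv/h.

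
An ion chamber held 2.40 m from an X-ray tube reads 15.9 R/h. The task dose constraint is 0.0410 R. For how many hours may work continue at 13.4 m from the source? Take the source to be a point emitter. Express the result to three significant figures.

0.0804 h

Intensity scales as (d₁/d₂)², so rate at 13.4 m:
(2.40/13.4)² = 0.03208, so 15.9 × 0.03208 = 0.5101 R/h.
Stay time = 0.0410 R ÷ 0.5101 R/h = 0.08038 h.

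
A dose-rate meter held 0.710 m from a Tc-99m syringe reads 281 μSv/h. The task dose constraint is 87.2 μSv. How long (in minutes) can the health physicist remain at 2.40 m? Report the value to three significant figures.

By the inverse-square law, rate at 2.40 m:
281 × (0.710/2.40)² = 281 × 0.08752 = 24.59 μSv/h.
Stay time = 87.2 μSv ÷ 24.59 μSv/h = 3.546 h = 212.8 min.

213 min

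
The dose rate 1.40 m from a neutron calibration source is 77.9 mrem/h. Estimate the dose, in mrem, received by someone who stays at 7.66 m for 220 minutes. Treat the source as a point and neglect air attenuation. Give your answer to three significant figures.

9.54 mrem

By the inverse-square law, rate at 7.66 m:
77.9 × (1.40/7.66)² = 77.9 × 0.03340 = 2.602 mrem/h.
Dose = rate × time = 2.602 mrem/h × 3.667 h = 9.542 mrem.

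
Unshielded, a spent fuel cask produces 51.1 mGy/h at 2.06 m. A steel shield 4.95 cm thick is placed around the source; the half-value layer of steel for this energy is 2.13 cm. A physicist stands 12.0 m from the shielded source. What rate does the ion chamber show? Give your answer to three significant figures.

Distance alone: (2.06/12.0)² = 0.02947, so 51.1 × 0.02947 = 1.506 mGy/h.
Shield: 4.95/2.13 = 2.324 half-value layers → attenuation 2^(−2.324) = 0.1997.
Combined: 1.506 × 0.1997 = 0.3007 mGy/h.

0.301 mGy/h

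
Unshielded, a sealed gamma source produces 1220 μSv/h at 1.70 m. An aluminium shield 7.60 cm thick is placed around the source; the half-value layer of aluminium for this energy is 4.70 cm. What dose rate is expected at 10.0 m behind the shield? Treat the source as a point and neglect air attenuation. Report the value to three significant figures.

11.5 μSv/h

Distance alone: 1220 × (1.70/10.0)² = 1220 × 0.02890 = 35.26 μSv/h.
Shield: 7.60/4.70 = 1.617 half-value layers → attenuation 2^(−1.617) = 0.3260.
Combined: 35.26 × 0.3260 = 11.49 μSv/h.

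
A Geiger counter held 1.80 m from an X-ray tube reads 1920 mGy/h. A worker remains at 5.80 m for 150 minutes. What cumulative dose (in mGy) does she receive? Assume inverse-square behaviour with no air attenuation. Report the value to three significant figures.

Intensity scales as (d₁/d₂)², so rate at 5.80 m:
1920 × (1.80/5.80)² = 1920 × 0.09631 = 184.9 mGy/h.
Dose = rate × time = 184.9 mGy/h × 2.500 h = 462.2 mGy.

462 mGy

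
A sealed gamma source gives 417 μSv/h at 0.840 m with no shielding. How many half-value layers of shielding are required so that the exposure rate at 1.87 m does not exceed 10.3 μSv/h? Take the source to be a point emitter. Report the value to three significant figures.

At 1.87 m, distance alone gives 417 × (0.840/1.87)² = 417 × 0.2018 = 84.15 μSv/h.
Further attenuation needed: 84.15/10.3 = 8.170.
n = log₂(8.170) = 3.030 half-value layers.

3.03 half-value layers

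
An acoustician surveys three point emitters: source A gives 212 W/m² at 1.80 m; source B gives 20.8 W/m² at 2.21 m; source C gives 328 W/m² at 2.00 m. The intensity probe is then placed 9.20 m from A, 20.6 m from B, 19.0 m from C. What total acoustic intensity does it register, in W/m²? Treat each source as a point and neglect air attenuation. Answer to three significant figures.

By superposition, sum each source's inverse-square contribution:
A: 212 × (1.80/9.20)² = 8.115 W/m²
B: 20.8 × (2.21/20.6)² = 0.2394 W/m²
C: 328 × (2.00/19.0)² = 3.634 W/m²
Total = 8.115 + 0.2394 + 3.634 = 11.99 W/m².

12.0 W/m²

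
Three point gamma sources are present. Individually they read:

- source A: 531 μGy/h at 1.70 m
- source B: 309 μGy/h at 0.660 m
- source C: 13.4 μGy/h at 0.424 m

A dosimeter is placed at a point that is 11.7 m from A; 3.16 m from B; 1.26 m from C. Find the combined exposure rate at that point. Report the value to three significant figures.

Each source contributes Iᵢ·(dᵢ/rᵢ)²; contributions add.
A: 531 × (1.70/11.7)² = 11.21 μGy/h
B: 309 × (0.660/3.16)² = 13.48 μGy/h
C: 13.4 × (0.424/1.26)² = 1.517 μGy/h
Total = 11.21 + 13.48 + 1.517 = 26.21 μGy/h.

26.2 μGy/h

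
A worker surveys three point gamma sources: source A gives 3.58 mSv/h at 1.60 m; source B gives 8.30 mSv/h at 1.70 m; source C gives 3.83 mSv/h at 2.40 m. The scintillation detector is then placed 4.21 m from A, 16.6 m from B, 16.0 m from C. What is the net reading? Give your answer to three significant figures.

By superposition, sum each source's inverse-square contribution:
A: 3.58 × (1.60/4.21)² = 0.5171 mSv/h
B: 8.30 × (1.70/16.6)² = 0.08705 mSv/h
C: 3.83 × (2.40/16.0)² = 0.08618 mSv/h
Total = 0.5171 + 0.08705 + 0.08618 = 0.6903 mSv/h.

0.690 mSv/h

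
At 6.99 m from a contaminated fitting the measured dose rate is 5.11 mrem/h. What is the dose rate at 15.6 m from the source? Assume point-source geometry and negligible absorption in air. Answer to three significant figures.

1.03 mrem/h

By the inverse-square law, scaling from 6.99 m to 15.6 m:
5.11 × (6.99/15.6)² = 5.11 × 0.2008 = 1.026 mrem/h.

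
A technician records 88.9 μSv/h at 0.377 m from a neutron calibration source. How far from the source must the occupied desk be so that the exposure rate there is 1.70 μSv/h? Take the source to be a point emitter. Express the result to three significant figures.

By the inverse-square law, d₂ = d₁·√(I₁/I₂).
I₁/I₂ = 88.9/1.70 = 52.29, so d₂ = 0.377 × √52.29 = 2.726 m.

2.73 m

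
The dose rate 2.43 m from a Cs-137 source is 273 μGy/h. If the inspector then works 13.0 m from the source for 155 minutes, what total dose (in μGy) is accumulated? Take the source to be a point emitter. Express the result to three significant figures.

Applying the 1/r² law, rate at 13.0 m:
273 × (2.43/13.0)² = 273 × 0.03494 = 9.539 μGy/h.
Dose = rate × time = 9.539 μGy/h × 2.583 h = 24.64 μGy.

24.6 μGy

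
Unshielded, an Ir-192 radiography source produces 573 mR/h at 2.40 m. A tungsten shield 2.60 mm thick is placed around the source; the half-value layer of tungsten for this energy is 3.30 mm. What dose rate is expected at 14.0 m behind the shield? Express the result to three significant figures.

Distance alone: 573 × (2.40/14.0)² = 573 × 0.02939 = 16.84 mR/h.
Shield: 2.60/3.30 = 0.7879 half-value layers → attenuation 2^(−0.7879) = 0.5792.
Combined: 16.84 × 0.5792 = 9.754 mR/h.

9.75 mR/h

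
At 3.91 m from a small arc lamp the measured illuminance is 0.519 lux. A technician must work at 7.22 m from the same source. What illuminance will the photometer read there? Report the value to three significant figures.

0.152 lux

By the inverse-square law, scaling from 3.91 m to 7.22 m:
(3.91/7.22)² = 0.2933, so 0.519 × 0.2933 = 0.1522 lux.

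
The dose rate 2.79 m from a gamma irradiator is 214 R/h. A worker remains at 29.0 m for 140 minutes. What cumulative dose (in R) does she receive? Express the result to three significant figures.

4.62 R

Applying the 1/r² law, rate at 29.0 m:
214 × (2.79/29.0)² = 214 × 0.009256 = 1.981 R/h.
Dose = rate × time = 1.981 R/h × 2.333 h = 4.622 R.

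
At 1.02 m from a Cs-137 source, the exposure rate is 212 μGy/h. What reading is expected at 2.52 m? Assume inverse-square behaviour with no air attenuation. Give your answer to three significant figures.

Applying the 1/r² law, the rate at 2.52 m is
212 × (1.02/2.52)² = 212 × 0.1638 = 34.73 μGy/h.

34.7 μGy/h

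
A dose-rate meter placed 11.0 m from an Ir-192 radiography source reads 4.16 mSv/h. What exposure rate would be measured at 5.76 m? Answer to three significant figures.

15.2 mSv/h

Applying the 1/r² law, scaling from 11.0 m to 5.76 m:
4.16 × (11.0/5.76)² = 4.16 × 3.647 = 15.17 mSv/h.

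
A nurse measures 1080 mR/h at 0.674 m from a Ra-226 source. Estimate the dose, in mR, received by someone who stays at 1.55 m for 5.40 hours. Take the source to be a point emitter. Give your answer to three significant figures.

By the inverse-square law, rate at 1.55 m:
(0.674/1.55)² = 0.1891, so 1080 × 0.1891 = 204.2 mR/h.
Dose = rate × time = 204.2 mR/h × 5.400 h = 1103 mR.

1100 mR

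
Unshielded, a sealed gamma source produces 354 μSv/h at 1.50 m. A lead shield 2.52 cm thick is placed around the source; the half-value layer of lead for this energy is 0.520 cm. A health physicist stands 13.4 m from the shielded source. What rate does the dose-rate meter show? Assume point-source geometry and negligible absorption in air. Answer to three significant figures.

Distance alone: (1.50/13.4)² = 0.01253, so 354 × 0.01253 = 4.436 μSv/h.
Shield: 2.52/0.520 = 4.846 half-value layers → attenuation 2^(−4.846) = 0.03477.
Combined: 4.436 × 0.03477 = 0.1542 μSv/h.

0.154 μSv/h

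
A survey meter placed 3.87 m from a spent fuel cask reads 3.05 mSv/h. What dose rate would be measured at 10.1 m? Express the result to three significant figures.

Applying the 1/r² law, scaling from 3.87 m to 10.1 m:
(3.87/10.1)² = 0.1468, so 3.05 × 0.1468 = 0.4477 mSv/h.

0.448 mSv/h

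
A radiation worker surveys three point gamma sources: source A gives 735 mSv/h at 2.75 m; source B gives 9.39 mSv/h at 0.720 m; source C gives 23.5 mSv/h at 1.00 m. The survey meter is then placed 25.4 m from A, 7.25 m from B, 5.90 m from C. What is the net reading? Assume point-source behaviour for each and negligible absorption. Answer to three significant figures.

9.38 mSv/h

By superposition, sum each source's inverse-square contribution:
A: 735 × (2.75/25.4)² = 8.616 mSv/h
B: 9.39 × (0.720/7.25)² = 0.09261 mSv/h
C: 23.5 × (1.00/5.90)² = 0.6751 mSv/h
Total = 8.616 + 0.09261 + 0.6751 = 9.384 mSv/h.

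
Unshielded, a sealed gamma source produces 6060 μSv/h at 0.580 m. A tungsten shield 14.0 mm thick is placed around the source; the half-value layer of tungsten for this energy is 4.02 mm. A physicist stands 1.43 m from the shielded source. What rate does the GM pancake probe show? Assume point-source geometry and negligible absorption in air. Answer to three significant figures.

Distance alone: 6060 × (0.580/1.43)² = 6060 × 0.1645 = 996.9 μSv/h.
Shield: 14.0/4.02 = 3.483 half-value layers → attenuation 2^(−3.483) = 0.08944.
Combined: 996.9 × 0.08944 = 89.16 μSv/h.

89.2 μSv/h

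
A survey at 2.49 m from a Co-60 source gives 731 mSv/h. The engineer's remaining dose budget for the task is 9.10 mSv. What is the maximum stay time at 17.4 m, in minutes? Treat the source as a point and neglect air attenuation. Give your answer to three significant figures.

Since intensity falls as 1/r², rate at 17.4 m:
731 × (2.49/17.4)² = 731 × 0.02048 = 14.97 mSv/h.
Stay time = 9.10 mSv ÷ 14.97 mSv/h = 0.6079 h = 36.47 min.

36.5 min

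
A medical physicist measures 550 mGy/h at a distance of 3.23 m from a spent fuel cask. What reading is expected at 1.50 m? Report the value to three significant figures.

2550 mGy/h

Using I₁d₁² = I₂d₂², the rate at 1.50 m is
(3.23/1.50)² = 4.637, so 550 × 4.637 = 2550 mGy/h.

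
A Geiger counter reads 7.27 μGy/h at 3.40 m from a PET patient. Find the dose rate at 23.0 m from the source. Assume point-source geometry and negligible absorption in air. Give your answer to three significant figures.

Applying the 1/r² law, the rate at 23.0 m is
7.27 × (3.40/23.0)² = 7.27 × 0.02185 = 0.1588 μGy/h.

0.159 μGy/h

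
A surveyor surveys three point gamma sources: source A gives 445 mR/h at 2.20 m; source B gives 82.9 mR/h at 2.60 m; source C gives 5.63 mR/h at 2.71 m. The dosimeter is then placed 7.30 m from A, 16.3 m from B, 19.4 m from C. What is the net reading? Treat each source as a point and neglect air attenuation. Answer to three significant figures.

By superposition, sum each source's inverse-square contribution:
A: 445 × (2.20/7.30)² = 40.42 mR/h
B: 82.9 × (2.60/16.3)² = 2.109 mR/h
C: 5.63 × (2.71/19.4)² = 0.1099 mR/h
Total = 40.42 + 2.109 + 0.1099 = 42.64 mR/h.

42.6 mR/h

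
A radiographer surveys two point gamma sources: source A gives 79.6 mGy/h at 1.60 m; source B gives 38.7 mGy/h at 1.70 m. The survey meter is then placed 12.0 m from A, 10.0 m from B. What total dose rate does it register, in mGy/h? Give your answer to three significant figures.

2.53 mGy/h

Each source contributes Iᵢ·(dᵢ/rᵢ)²; contributions add.
A: 79.6 × (1.60/12.0)² = 1.415 mGy/h
B: 38.7 × (1.70/10.0)² = 1.118 mGy/h
Total = 1.415 + 1.118 = 2.533 mGy/h.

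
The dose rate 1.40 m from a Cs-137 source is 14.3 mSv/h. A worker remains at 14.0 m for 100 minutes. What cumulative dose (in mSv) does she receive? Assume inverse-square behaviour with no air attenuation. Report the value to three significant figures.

Using I₁d₁² = I₂d₂², rate at 14.0 m:
14.3 × (1.40/14.0)² = 14.3 × 0.01000 = 0.1430 mSv/h.
Dose = rate × time = 0.1430 mSv/h × 1.667 h = 0.2384 mSv.

0.238 mSv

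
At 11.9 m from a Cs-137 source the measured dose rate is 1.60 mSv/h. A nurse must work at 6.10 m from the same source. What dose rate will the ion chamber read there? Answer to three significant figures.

By the inverse-square law, scaling from 11.9 m to 6.10 m:
(11.9/6.10)² = 3.806, so 1.60 × 3.806 = 6.090 mSv/h.

6.09 mSv/h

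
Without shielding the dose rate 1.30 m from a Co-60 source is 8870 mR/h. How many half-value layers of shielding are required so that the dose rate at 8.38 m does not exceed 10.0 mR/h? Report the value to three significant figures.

4.42 half-value layers

At 8.38 m, distance alone gives 8870 × (1.30/8.38)² = 8870 × 0.02407 = 213.5 mR/h.
Further attenuation needed: 213.5/10.0 = 21.35.
n = log₂(21.35) = 4.416 half-value layers.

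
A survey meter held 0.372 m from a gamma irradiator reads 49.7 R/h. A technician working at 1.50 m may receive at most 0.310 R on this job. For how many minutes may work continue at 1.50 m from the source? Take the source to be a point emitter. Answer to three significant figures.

6.08 min

Using I₁d₁² = I₂d₂², rate at 1.50 m:
49.7 × (0.372/1.50)² = 49.7 × 0.06150 = 3.057 R/h.
Stay time = 0.310 R ÷ 3.057 R/h = 0.1014 h = 6.084 min.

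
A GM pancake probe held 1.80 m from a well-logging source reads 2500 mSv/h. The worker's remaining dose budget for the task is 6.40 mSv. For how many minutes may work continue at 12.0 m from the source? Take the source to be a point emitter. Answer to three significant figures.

Intensity scales as (d₁/d₂)², so rate at 12.0 m:
(1.80/12.0)² = 0.02250, so 2500 × 0.02250 = 56.25 mSv/h.
Stay time = 6.40 mSv ÷ 56.25 mSv/h = 0.1138 h = 6.828 min.

6.83 min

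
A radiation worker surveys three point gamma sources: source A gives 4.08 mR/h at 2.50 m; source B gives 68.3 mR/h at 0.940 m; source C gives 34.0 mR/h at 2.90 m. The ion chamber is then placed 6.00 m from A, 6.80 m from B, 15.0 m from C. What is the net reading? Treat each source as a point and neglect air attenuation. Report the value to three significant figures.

3.28 mR/h

Each source contributes Iᵢ·(dᵢ/rᵢ)²; contributions add.
A: 4.08 × (2.50/6.00)² = 0.7083 mR/h
B: 68.3 × (0.940/6.80)² = 1.305 mR/h
C: 34.0 × (2.90/15.0)² = 1.271 mR/h
Total = 0.7083 + 1.305 + 1.271 = 3.284 mR/h.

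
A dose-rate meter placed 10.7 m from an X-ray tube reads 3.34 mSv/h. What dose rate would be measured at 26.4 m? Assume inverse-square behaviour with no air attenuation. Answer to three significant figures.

Applying the 1/r² law, scaling from 10.7 m to 26.4 m:
3.34 × (10.7/26.4)² = 3.34 × 0.1643 = 0.5488 mSv/h.

0.549 mSv/h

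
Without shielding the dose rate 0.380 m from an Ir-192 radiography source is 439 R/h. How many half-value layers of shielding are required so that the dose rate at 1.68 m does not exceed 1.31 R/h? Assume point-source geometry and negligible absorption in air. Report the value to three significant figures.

4.10 half-value layers

At 1.68 m, distance alone gives 439 × (0.380/1.68)² = 439 × 0.05116 = 22.46 R/h.
Further attenuation needed: 22.46/1.31 = 17.15.
n = log₂(17.15) = 4.100 half-value layers.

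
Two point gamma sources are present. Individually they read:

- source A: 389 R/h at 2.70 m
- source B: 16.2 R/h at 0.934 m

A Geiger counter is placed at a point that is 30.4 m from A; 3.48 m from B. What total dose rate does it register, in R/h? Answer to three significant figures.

4.24 R/h

By superposition, sum each source's inverse-square contribution:
A: 389 × (2.70/30.4)² = 3.069 R/h
B: 16.2 × (0.934/3.48)² = 1.167 R/h
Total = 3.069 + 1.167 = 4.236 R/h.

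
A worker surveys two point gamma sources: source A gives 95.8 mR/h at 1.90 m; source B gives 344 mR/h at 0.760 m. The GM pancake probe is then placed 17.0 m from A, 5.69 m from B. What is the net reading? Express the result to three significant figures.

7.33 mR/h

By superposition, sum each source's inverse-square contribution:
A: 95.8 × (1.90/17.0)² = 1.197 mR/h
B: 344 × (0.760/5.69)² = 6.137 mR/h
Total = 1.197 + 6.137 = 7.334 mR/h.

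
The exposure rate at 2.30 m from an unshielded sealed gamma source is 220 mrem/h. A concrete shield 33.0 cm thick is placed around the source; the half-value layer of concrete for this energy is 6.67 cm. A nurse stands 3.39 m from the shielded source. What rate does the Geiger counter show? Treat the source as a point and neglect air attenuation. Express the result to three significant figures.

Distance alone: (2.30/3.39)² = 0.4603, so 220 × 0.4603 = 101.3 mrem/h.
Shield: 33.0/6.67 = 4.948 half-value layers → attenuation 2^(−4.948) = 0.03240.
Combined: 101.3 × 0.03240 = 3.282 mrem/h.

3.28 mrem/h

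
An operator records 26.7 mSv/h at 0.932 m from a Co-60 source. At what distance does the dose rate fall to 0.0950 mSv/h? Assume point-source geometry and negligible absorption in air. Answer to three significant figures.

15.6 m

By the inverse-square law, d₂ = d₁·√(I₁/I₂).
I₁/I₂ = 26.7/0.0950 = 281.1, so d₂ = 0.932 × √281.1 = 15.63 m.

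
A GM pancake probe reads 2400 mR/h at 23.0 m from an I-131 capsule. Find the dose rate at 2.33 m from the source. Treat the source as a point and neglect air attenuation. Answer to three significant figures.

234000 mR/h

Using I₁d₁² = I₂d₂², the rate at 2.33 m is
2400 × (23.0/2.33)² = 2400 × 97.44 = 233900 mR/h.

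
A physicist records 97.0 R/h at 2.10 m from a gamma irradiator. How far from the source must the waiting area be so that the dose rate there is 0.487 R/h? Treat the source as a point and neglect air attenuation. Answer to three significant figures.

Using I₁d₁² = I₂d₂², d₂ = d₁·√(I₁/I₂).
I₁/I₂ = 97.0/0.487 = 199.2, so d₂ = 2.10 × √199.2 = 29.64 m.

29.6 m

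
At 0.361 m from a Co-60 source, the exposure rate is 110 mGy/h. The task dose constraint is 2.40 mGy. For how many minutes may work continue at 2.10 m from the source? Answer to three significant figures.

44.3 min

Since intensity falls as 1/r², rate at 2.10 m:
(0.361/2.10)² = 0.02955, so 110 × 0.02955 = 3.251 mGy/h.
Stay time = 2.40 mGy ÷ 3.251 mGy/h = 0.7382 h = 44.29 min.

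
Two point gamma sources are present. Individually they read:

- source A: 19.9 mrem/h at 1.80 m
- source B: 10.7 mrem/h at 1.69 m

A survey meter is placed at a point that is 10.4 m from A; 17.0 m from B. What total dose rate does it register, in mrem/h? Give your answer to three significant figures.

0.702 mrem/h

By superposition, sum each source's inverse-square contribution:
A: 19.9 × (1.80/10.4)² = 0.5961 mrem/h
B: 10.7 × (1.69/17.0)² = 0.1057 mrem/h
Total = 0.5961 + 0.1057 = 0.7018 mrem/h.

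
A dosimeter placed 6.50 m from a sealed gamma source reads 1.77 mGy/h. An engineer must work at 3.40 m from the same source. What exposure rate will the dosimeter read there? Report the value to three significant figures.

6.47 mGy/h

By the inverse-square law, scaling from 6.50 m to 3.40 m:
1.77 × (6.50/3.40)² = 1.77 × 3.655 = 6.469 mGy/h.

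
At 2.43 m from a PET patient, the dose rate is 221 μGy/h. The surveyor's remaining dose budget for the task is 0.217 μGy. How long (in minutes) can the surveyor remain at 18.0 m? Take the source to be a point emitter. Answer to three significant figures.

By the inverse-square law, rate at 18.0 m:
(2.43/18.0)² = 0.01823, so 221 × 0.01823 = 4.029 μGy/h.
Stay time = 0.217 μGy ÷ 4.029 μGy/h = 0.05386 h = 3.232 min.

3.23 min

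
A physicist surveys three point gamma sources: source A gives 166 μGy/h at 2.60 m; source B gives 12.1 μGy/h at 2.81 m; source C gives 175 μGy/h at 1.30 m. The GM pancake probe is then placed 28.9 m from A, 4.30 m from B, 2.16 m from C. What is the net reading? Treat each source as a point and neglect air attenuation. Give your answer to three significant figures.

By superposition, sum each source's inverse-square contribution:
A: 166 × (2.60/28.9)² = 1.344 μGy/h
B: 12.1 × (2.81/4.30)² = 5.167 μGy/h
C: 175 × (1.30/2.16)² = 63.39 μGy/h
Total = 1.344 + 5.167 + 63.39 = 69.90 μGy/h.

69.9 μGy/h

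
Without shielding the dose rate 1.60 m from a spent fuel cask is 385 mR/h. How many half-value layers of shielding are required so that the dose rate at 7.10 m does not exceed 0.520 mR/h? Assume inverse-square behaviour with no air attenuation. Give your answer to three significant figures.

5.23 half-value layers

At 7.10 m, distance alone gives (1.60/7.10)² = 0.05078, so 385 × 0.05078 = 19.55 mR/h.
Further attenuation needed: 19.55/0.520 = 37.60.
n = log₂(37.60) = 5.233 half-value layers.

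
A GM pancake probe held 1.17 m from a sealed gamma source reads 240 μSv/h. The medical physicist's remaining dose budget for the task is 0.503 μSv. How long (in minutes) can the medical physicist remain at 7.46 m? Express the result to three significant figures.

Using I₁d₁² = I₂d₂², rate at 7.46 m:
(1.17/7.46)² = 0.02460, so 240 × 0.02460 = 5.904 μSv/h.
Stay time = 0.503 μSv ÷ 5.904 μSv/h = 0.08520 h = 5.112 min.

5.11 min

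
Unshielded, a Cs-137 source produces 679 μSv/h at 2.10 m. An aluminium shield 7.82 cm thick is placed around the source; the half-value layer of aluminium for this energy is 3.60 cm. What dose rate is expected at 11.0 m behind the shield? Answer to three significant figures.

Distance alone: 679 × (2.10/11.0)² = 679 × 0.03645 = 24.75 μSv/h.
Shield: 7.82/3.60 = 2.172 half-value layers → attenuation 2^(−2.172) = 0.2219.
Combined: 24.75 × 0.2219 = 5.492 μSv/h.

5.49 μSv/h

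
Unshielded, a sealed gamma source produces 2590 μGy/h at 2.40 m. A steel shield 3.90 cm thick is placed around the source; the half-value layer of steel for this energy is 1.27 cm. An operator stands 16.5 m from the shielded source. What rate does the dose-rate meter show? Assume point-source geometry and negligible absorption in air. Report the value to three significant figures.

6.52 μGy/h

Distance alone: (2.40/16.5)² = 0.02116, so 2590 × 0.02116 = 54.80 μGy/h.
Shield: 3.90/1.27 = 3.071 half-value layers → attenuation 2^(−3.071) = 0.1190.
Combined: 54.80 × 0.1190 = 6.521 μGy/h.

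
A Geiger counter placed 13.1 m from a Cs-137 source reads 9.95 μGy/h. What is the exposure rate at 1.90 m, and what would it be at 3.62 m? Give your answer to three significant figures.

Using I₁d₁² = I₂d₂²,
At 1.90 m: 9.95 × (13.1/1.90)² = 9.95 × 47.54 = 473.0 μGy/h
At 3.62 m: (1.90/3.62)² = 0.2755, so 473.0 × 0.2755 = 130.3 μGy/h.

473 μGy/h; 130 μGy/h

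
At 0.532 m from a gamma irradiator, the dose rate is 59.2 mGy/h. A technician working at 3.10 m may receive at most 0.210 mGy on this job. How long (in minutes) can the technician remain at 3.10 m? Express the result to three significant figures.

7.23 min

By the inverse-square law, rate at 3.10 m:
59.2 × (0.532/3.10)² = 59.2 × 0.02945 = 1.743 mGy/h.
Stay time = 0.210 mGy ÷ 1.743 mGy/h = 0.1205 h = 7.230 min.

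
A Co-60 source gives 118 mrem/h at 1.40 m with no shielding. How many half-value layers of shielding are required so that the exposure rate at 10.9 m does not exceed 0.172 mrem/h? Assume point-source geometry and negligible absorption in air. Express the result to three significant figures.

3.50 half-value layers

At 10.9 m, distance alone gives (1.40/10.9)² = 0.01650, so 118 × 0.01650 = 1.947 mrem/h.
Further attenuation needed: 1.947/0.172 = 11.32.
n = log₂(11.32) = 3.501 half-value layers.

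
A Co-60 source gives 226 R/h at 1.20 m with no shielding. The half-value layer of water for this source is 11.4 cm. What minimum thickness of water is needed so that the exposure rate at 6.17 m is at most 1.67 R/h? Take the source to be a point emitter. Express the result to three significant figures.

26.9 cm

At 6.17 m, distance alone gives (1.20/6.17)² = 0.03783, so 226 × 0.03783 = 8.550 R/h.
Further attenuation needed: 8.550/1.67 = 5.120.
n = log₂(5.120) = 2.356 half-value layers.
Thickness = 2.356 × 11.4 cm = 26.86 cm.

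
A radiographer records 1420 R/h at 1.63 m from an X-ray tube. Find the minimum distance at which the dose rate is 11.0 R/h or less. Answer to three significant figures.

18.5 m

Using I₁d₁² = I₂d₂², d₂ = d₁·√(I₁/I₂).
I₁/I₂ = 1420/11.0 = 129.1, so d₂ = 1.63 × √129.1 = 18.52 m.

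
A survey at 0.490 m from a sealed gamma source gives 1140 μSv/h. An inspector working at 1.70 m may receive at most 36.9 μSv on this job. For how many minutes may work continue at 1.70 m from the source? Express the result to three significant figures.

Since intensity falls as 1/r², rate at 1.70 m:
(0.490/1.70)² = 0.08308, so 1140 × 0.08308 = 94.71 μSv/h.
Stay time = 36.9 μSv ÷ 94.71 μSv/h = 0.3896 h = 23.38 min.

23.4 min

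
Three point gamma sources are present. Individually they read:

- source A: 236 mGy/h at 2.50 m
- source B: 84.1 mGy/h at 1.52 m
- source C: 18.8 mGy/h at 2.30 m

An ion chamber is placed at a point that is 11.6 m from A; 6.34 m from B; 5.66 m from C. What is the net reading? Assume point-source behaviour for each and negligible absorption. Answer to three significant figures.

18.9 mGy/h

By superposition, sum each source's inverse-square contribution:
A: 236 × (2.50/11.6)² = 10.96 mGy/h
B: 84.1 × (1.52/6.34)² = 4.834 mGy/h
C: 18.8 × (2.30/5.66)² = 3.104 mGy/h
Total = 10.96 + 4.834 + 3.104 = 18.90 mGy/h.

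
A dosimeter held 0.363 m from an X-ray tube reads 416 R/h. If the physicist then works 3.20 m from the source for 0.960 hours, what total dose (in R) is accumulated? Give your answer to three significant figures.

Using I₁d₁² = I₂d₂², rate at 3.20 m:
416 × (0.363/3.20)² = 416 × 0.01287 = 5.354 R/h.
Dose = rate × time = 5.354 R/h × 0.9600 h = 5.140 R.

5.14 R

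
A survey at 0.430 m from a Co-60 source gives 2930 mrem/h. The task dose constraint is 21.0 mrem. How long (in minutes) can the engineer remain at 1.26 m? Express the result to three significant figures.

3.69 min

By the inverse-square law, rate at 1.26 m:
(0.430/1.26)² = 0.1165, so 2930 × 0.1165 = 341.3 mrem/h.
Stay time = 21.0 mrem ÷ 341.3 mrem/h = 0.06153 h = 3.692 min.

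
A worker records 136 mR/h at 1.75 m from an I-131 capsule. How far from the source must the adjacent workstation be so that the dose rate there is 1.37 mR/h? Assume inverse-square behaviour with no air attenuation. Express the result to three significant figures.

Using I₁d₁² = I₂d₂², d₂ = d₁·√(I₁/I₂).
I₁/I₂ = 136/1.37 = 99.27, so d₂ = 1.75 × √99.27 = 17.44 m.

17.4 m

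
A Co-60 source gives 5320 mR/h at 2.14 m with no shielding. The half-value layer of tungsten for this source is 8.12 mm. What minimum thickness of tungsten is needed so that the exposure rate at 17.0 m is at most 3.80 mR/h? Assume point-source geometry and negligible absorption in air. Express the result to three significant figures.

At 17.0 m, distance alone gives 5320 × (2.14/17.0)² = 5320 × 0.01585 = 84.32 mR/h.
Further attenuation needed: 84.32/3.80 = 22.19.
n = log₂(22.19) = 4.472 half-value layers.
Thickness = 4.472 × 8.12 mm = 36.31 mm.

36.3 mm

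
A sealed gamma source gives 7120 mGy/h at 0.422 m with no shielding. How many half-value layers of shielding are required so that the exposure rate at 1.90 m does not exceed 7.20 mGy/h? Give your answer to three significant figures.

5.61 half-value layers

At 1.90 m, distance alone gives (0.422/1.90)² = 0.04933, so 7120 × 0.04933 = 351.2 mGy/h.
Further attenuation needed: 351.2/7.20 = 48.78.
n = log₂(48.78) = 5.608 half-value layers.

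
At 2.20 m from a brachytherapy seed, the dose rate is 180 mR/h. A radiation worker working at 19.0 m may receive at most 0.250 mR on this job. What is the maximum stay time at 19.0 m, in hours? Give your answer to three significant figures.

0.104 h

By the inverse-square law, rate at 19.0 m:
180 × (2.20/19.0)² = 180 × 0.01341 = 2.414 mR/h.
Stay time = 0.250 mR ÷ 2.414 mR/h = 0.1036 h.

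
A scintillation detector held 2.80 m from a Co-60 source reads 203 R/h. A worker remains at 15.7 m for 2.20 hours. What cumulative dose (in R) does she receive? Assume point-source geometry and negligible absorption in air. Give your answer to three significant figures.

14.2 R

Since intensity falls as 1/r², rate at 15.7 m:
(2.80/15.7)² = 0.03181, so 203 × 0.03181 = 6.457 R/h.
Dose = rate × time = 6.457 R/h × 2.200 h = 14.21 R.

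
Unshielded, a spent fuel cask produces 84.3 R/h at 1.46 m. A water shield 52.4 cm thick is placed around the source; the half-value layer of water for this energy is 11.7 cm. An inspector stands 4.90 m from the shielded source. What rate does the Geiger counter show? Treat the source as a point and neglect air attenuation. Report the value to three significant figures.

0.336 R/h

Distance alone: (1.46/4.90)² = 0.08878, so 84.3 × 0.08878 = 7.484 R/h.
Shield: 52.4/11.7 = 4.479 half-value layers → attenuation 2^(−4.479) = 0.04484.
Combined: 7.484 × 0.04484 = 0.3356 R/h.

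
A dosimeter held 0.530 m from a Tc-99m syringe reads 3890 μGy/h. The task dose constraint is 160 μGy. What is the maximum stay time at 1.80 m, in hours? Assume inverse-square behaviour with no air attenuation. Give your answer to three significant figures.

Since intensity falls as 1/r², rate at 1.80 m:
3890 × (0.530/1.80)² = 3890 × 0.08670 = 337.3 μGy/h.
Stay time = 160 μGy ÷ 337.3 μGy/h = 0.4744 h.

0.474 h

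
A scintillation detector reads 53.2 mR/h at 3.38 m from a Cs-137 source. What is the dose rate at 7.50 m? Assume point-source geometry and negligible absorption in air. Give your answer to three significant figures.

Using I₁d₁² = I₂d₂², the rate at 7.50 m is
(3.38/7.50)² = 0.2031, so 53.2 × 0.2031 = 10.80 mR/h.

10.8 mR/h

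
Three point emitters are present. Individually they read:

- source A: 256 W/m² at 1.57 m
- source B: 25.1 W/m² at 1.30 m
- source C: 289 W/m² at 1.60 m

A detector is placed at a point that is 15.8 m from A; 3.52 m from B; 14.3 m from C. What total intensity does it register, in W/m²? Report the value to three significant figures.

9.57 W/m²

By superposition, sum each source's inverse-square contribution:
A: 256 × (1.57/15.8)² = 2.528 W/m²
B: 25.1 × (1.30/3.52)² = 3.424 W/m²
C: 289 × (1.60/14.3)² = 3.618 W/m²
Total = 2.528 + 3.424 + 3.618 = 9.570 W/m².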